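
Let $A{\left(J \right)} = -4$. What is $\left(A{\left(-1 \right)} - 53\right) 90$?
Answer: $-5130$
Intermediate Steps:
$\left(A{\left(-1 \right)} - 53\right) 90 = \left(-4 - 53\right) 90 = \left(-57\right) 90 = -5130$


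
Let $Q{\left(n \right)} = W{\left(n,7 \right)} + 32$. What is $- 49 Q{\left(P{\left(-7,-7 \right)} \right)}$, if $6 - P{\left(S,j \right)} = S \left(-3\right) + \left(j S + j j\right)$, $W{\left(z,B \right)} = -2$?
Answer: $-1470$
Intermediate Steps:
$P{\left(S,j \right)} = 6 - j^{2} + 3 S - S j$ ($P{\left(S,j \right)} = 6 - \left(S \left(-3\right) + \left(j S + j j\right)\right) = 6 - \left(- 3 S + \left(S j + j^{2}\right)\right) = 6 - \left(- 3 S + \left(j^{2} + S j\right)\right) = 6 - \left(j^{2} - 3 S + S j\right) = 6 - j^{2} + 3 S - S j$)
$Q{\left(n \right)} = 30$ ($Q{\left(n \right)} = -2 + 32 = 30$)
$- 49 Q{\left(P{\left(-7,-7 \right)} \right)} = \left(-49\right) 30 = -1470$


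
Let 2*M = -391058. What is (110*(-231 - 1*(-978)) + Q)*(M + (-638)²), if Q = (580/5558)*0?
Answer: 17380187550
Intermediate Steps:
M = -195529 (M = (½)*(-391058) = -195529)
Q = 0 (Q = (580*(1/5558))*0 = (290/2779)*0 = 0)
(110*(-231 - 1*(-978)) + Q)*(M + (-638)²) = (110*(-231 - 1*(-978)) + 0)*(-195529 + (-638)²) = (110*(-231 + 978) + 0)*(-195529 + 407044) = (110*747 + 0)*211515 = (82170 + 0)*211515 = 82170*211515 = 17380187550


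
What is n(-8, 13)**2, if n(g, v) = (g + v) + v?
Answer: 324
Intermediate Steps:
n(g, v) = g + 2*v
n(-8, 13)**2 = (-8 + 2*13)**2 = (-8 + 26)**2 = 18**2 = 324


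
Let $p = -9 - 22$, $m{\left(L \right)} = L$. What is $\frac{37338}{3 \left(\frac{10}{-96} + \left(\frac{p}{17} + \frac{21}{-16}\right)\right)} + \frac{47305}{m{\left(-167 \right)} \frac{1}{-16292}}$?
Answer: $\frac{509004102332}{110387} \approx 4.6111 \cdot 10^{6}$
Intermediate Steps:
$p = -31$
$\frac{37338}{3 \left(\frac{10}{-96} + \left(\frac{p}{17} + \frac{21}{-16}\right)\right)} + \frac{47305}{m{\left(-167 \right)} \frac{1}{-16292}} = \frac{37338}{3 \left(\frac{10}{-96} + \left(- \frac{31}{17} + \frac{21}{-16}\right)\right)} + \frac{47305}{\left(-167\right) \frac{1}{-16292}} = \frac{37338}{3 \left(10 \left(- \frac{1}{96}\right) + \left(\left(-31\right) \frac{1}{17} + 21 \left(- \frac{1}{16}\right)\right)\right)} + \frac{47305}{\left(-167\right) \left(- \frac{1}{16292}\right)} = \frac{37338}{3 \left(- \frac{5}{48} - \frac{853}{272}\right)} + \frac{47305}{\frac{167}{16292}} = \frac{37338}{3 \left(- \frac{5}{48} - \frac{853}{272}\right)} + 47305 \cdot \frac{16292}{167} = \frac{37338}{3 \left(- \frac{661}{204}\right)} + \frac{770693060}{167} = \frac{37338}{- \frac{661}{68}} + \frac{770693060}{167} = 37338 \left(- \frac{68}{661}\right) + \frac{770693060}{167} = - \frac{2538984}{661} + \frac{770693060}{167} = \frac{509004102332}{110387}$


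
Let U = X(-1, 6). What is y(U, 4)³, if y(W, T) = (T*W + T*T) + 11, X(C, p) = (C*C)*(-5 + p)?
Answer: 29791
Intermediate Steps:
X(C, p) = C²*(-5 + p)
U = 1 (U = (-1)²*(-5 + 6) = 1*1 = 1)
y(W, T) = 11 + T² + T*W (y(W, T) = (T*W + T²) + 11 = (T² + T*W) + 11 = 11 + T² + T*W)
y(U, 4)³ = (11 + 4² + 4*1)³ = (11 + 16 + 4)³ = 31³ = 29791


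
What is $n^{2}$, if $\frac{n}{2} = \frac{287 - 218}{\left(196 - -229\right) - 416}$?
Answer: $\frac{2116}{9} \approx 235.11$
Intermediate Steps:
$n = \frac{46}{3}$ ($n = 2 \frac{287 - 218}{\left(196 - -229\right) - 416} = 2 \frac{69}{\left(196 + 229\right) - 416} = 2 \frac{69}{425 - 416} = 2 \cdot \frac{69}{9} = 2 \cdot 69 \cdot \frac{1}{9} = 2 \cdot \frac{23}{3} = \frac{46}{3} \approx 15.333$)
$n^{2} = \left(\frac{46}{3}\right)^{2} = \frac{2116}{9}$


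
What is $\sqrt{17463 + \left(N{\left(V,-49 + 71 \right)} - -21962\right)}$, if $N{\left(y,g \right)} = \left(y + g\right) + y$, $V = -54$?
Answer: $3 \sqrt{4371} \approx 198.34$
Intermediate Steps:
$N{\left(y,g \right)} = g + 2 y$ ($N{\left(y,g \right)} = \left(g + y\right) + y = g + 2 y$)
$\sqrt{17463 + \left(N{\left(V,-49 + 71 \right)} - -21962\right)} = \sqrt{17463 + \left(\left(\left(-49 + 71\right) + 2 \left(-54\right)\right) - -21962\right)} = \sqrt{17463 + \left(\left(22 - 108\right) + 21962\right)} = \sqrt{17463 + \left(-86 + 21962\right)} = \sqrt{17463 + 21876} = \sqrt{39339} = 3 \sqrt{4371}$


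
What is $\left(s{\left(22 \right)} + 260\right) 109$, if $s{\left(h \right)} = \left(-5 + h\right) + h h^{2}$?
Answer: $1190825$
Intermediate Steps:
$s{\left(h \right)} = -5 + h + h^{3}$ ($s{\left(h \right)} = \left(-5 + h\right) + h^{3} = -5 + h + h^{3}$)
$\left(s{\left(22 \right)} + 260\right) 109 = \left(\left(-5 + 22 + 22^{3}\right) + 260\right) 109 = \left(\left(-5 + 22 + 10648\right) + 260\right) 109 = \left(10665 + 260\right) 109 = 10925 \cdot 109 = 1190825$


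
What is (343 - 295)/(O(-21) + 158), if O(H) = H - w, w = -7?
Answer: 1/3 ≈ 0.33333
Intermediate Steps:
O(H) = 7 + H (O(H) = H - 1*(-7) = H + 7 = 7 + H)
(343 - 295)/(O(-21) + 158) = (343 - 295)/((7 - 21) + 158) = 48/(-14 + 158) = 48/144 = 48*(1/144) = 1/3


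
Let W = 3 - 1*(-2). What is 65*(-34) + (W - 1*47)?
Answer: -2252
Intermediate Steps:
W = 5 (W = 3 + 2 = 5)
65*(-34) + (W - 1*47) = 65*(-34) + (5 - 1*47) = -2210 + (5 - 47) = -2210 - 42 = -2252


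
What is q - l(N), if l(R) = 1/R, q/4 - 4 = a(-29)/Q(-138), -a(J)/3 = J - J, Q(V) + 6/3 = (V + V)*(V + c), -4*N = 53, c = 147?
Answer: 852/53 ≈ 16.075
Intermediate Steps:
N = -53/4 (N = -¼*53 = -53/4 ≈ -13.250)
Q(V) = -2 + 2*V*(147 + V) (Q(V) = -2 + (V + V)*(V + 147) = -2 + (2*V)*(147 + V) = -2 + 2*V*(147 + V))
a(J) = 0 (a(J) = -3*(J - J) = -3*0 = 0)
q = 16 (q = 16 + 4*(0/(-2 + 2*(-138)² + 294*(-138))) = 16 + 4*(0/(-2 + 2*19044 - 40572)) = 16 + 4*(0/(-2 + 38088 - 40572)) = 16 + 4*(0/(-2486)) = 16 + 4*(0*(-1/2486)) = 16 + 4*0 = 16 + 0 = 16)
q - l(N) = 16 - 1/(-53/4) = 16 - 1*(-4/53) = 16 + 4/53 = 852/53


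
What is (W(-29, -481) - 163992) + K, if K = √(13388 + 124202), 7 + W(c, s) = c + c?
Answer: -164057 + √137590 ≈ -1.6369e+5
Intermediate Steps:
W(c, s) = -7 + 2*c (W(c, s) = -7 + (c + c) = -7 + 2*c)
K = √137590 ≈ 370.93
(W(-29, -481) - 163992) + K = ((-7 + 2*(-29)) - 163992) + √137590 = ((-7 - 58) - 163992) + √137590 = (-65 - 163992) + √137590 = -164057 + √137590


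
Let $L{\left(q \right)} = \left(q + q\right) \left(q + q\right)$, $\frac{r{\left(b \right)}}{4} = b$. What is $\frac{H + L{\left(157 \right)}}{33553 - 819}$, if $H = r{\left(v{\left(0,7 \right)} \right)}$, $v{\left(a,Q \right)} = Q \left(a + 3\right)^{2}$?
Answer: $\frac{49424}{16367} \approx 3.0197$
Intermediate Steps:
$v{\left(a,Q \right)} = Q \left(3 + a\right)^{2}$
$r{\left(b \right)} = 4 b$
$L{\left(q \right)} = 4 q^{2}$ ($L{\left(q \right)} = 2 q 2 q = 4 q^{2}$)
$H = 252$ ($H = 4 \cdot 7 \left(3 + 0\right)^{2} = 4 \cdot 7 \cdot 3^{2} = 4 \cdot 7 \cdot 9 = 4 \cdot 63 = 252$)
$\frac{H + L{\left(157 \right)}}{33553 - 819} = \frac{252 + 4 \cdot 157^{2}}{33553 - 819} = \frac{252 + 4 \cdot 24649}{32734} = \left(252 + 98596\right) \frac{1}{32734} = 98848 \cdot \frac{1}{32734} = \frac{49424}{16367}$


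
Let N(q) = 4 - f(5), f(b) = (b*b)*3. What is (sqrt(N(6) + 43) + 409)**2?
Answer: 167253 + 1636*I*sqrt(7) ≈ 1.6725e+5 + 4328.4*I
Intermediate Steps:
f(b) = 3*b**2 (f(b) = b**2*3 = 3*b**2)
N(q) = -71 (N(q) = 4 - 3*5**2 = 4 - 3*25 = 4 - 1*75 = 4 - 75 = -71)
(sqrt(N(6) + 43) + 409)**2 = (sqrt(-71 + 43) + 409)**2 = (sqrt(-28) + 409)**2 = (2*I*sqrt(7) + 409)**2 = (409 + 2*I*sqrt(7))**2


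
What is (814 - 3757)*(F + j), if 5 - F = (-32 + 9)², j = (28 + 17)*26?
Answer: -1901178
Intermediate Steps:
j = 1170 (j = 45*26 = 1170)
F = -524 (F = 5 - (-32 + 9)² = 5 - 1*(-23)² = 5 - 1*529 = 5 - 529 = -524)
(814 - 3757)*(F + j) = (814 - 3757)*(-524 + 1170) = -2943*646 = -1901178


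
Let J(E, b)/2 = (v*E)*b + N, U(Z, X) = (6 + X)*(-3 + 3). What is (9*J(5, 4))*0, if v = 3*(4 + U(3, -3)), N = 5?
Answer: 0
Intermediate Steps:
U(Z, X) = 0 (U(Z, X) = (6 + X)*0 = 0)
v = 12 (v = 3*(4 + 0) = 3*4 = 12)
J(E, b) = 10 + 24*E*b (J(E, b) = 2*((12*E)*b + 5) = 2*(12*E*b + 5) = 2*(5 + 12*E*b) = 10 + 24*E*b)
(9*J(5, 4))*0 = (9*(10 + 24*5*4))*0 = (9*(10 + 480))*0 = (9*490)*0 = 4410*0 = 0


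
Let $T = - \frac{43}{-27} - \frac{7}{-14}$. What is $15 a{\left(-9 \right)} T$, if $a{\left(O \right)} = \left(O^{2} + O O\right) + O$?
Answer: $\frac{9605}{2} \approx 4802.5$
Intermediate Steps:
$a{\left(O \right)} = O + 2 O^{2}$ ($a{\left(O \right)} = \left(O^{2} + O^{2}\right) + O = 2 O^{2} + O = O + 2 O^{2}$)
$T = \frac{113}{54}$ ($T = \left(-43\right) \left(- \frac{1}{27}\right) - - \frac{1}{2} = \frac{43}{27} + \frac{1}{2} = \frac{113}{54} \approx 2.0926$)
$15 a{\left(-9 \right)} T = 15 \left(- 9 \left(1 + 2 \left(-9\right)\right)\right) \frac{113}{54} = 15 \left(- 9 \left(1 - 18\right)\right) \frac{113}{54} = 15 \left(\left(-9\right) \left(-17\right)\right) \frac{113}{54} = 15 \cdot 153 \cdot \frac{113}{54} = 2295 \cdot \frac{113}{54} = \frac{9605}{2}$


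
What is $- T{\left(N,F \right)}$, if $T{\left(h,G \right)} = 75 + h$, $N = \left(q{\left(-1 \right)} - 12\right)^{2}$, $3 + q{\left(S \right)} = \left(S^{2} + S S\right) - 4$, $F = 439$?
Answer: $-364$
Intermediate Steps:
$q{\left(S \right)} = -7 + 2 S^{2}$ ($q{\left(S \right)} = -3 - \left(4 - S^{2} - S S\right) = -3 + \left(\left(S^{2} + S^{2}\right) - 4\right) = -3 + \left(2 S^{2} - 4\right) = -3 + \left(-4 + 2 S^{2}\right) = -7 + 2 S^{2}$)
$N = 289$ ($N = \left(\left(-7 + 2 \left(-1\right)^{2}\right) - 12\right)^{2} = \left(\left(-7 + 2 \cdot 1\right) - 12\right)^{2} = \left(\left(-7 + 2\right) - 12\right)^{2} = \left(-5 - 12\right)^{2} = \left(-17\right)^{2} = 289$)
$- T{\left(N,F \right)} = - (75 + 289) = \left(-1\right) 364 = -364$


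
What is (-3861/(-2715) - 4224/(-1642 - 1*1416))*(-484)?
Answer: -170684052/125795 ≈ -1356.8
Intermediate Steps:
(-3861/(-2715) - 4224/(-1642 - 1*1416))*(-484) = (-3861*(-1/2715) - 4224/(-1642 - 1416))*(-484) = (1287/905 - 4224/(-3058))*(-484) = (1287/905 - 4224*(-1/3058))*(-484) = (1287/905 + 192/139)*(-484) = (352653/125795)*(-484) = -170684052/125795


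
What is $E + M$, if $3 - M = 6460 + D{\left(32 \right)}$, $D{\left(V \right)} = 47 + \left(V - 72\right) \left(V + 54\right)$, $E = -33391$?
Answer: $-36455$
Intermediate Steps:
$D{\left(V \right)} = 47 + \left(-72 + V\right) \left(54 + V\right)$
$M = -3064$ ($M = 3 - \left(6460 - \left(4417 - 1024\right)\right) = 3 - \left(6460 - 3393\right) = 3 - 3067 = -3064$)
$E + M = -33391 - 3064 = -36455$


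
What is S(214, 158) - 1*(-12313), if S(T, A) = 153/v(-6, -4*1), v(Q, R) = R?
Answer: 49099/4 ≈ 12275.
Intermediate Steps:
S(T, A) = -153/4 (S(T, A) = 153/((-4*1)) = 153/(-4) = 153*(-1/4) = -153/4)
S(214, 158) - 1*(-12313) = -153/4 - 1*(-12313) = -153/4 + 12313 = 49099/4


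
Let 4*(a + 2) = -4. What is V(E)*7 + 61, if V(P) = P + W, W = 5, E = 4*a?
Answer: 12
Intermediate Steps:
a = -3 (a = -2 + (¼)*(-4) = -2 - 1 = -3)
E = -12 (E = 4*(-3) = -12)
V(P) = 5 + P (V(P) = P + 5 = 5 + P)
V(E)*7 + 61 = (5 - 12)*7 + 61 = -7*7 + 61 = -49 + 61 = 12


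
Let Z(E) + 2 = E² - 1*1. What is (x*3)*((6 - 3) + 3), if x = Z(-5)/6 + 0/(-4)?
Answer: 66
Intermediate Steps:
Z(E) = -3 + E² (Z(E) = -2 + (E² - 1*1) = -2 + (E² - 1) = -2 + (-1 + E²) = -3 + E²)
x = 11/3 (x = (-3 + (-5)²)/6 + 0/(-4) = (-3 + 25)*(⅙) + 0*(-¼) = 22*(⅙) + 0 = 11/3 + 0 = 11/3 ≈ 3.6667)
(x*3)*((6 - 3) + 3) = ((11/3)*3)*((6 - 3) + 3) = 11*(3 + 3) = 11*6 = 66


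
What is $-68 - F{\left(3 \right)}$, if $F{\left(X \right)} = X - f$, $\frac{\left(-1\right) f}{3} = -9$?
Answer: $-44$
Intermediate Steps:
$f = 27$ ($f = \left(-3\right) \left(-9\right) = 27$)
$F{\left(X \right)} = -27 + X$ ($F{\left(X \right)} = X - 27 = -27 + X$)
$-68 - F{\left(3 \right)} = -68 - \left(-27 + 3\right) = -68 - -24 = -68 + 24 = -44$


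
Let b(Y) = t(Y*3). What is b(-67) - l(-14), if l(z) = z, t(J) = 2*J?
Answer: -388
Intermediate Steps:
b(Y) = 6*Y (b(Y) = 2*(Y*3) = 2*(3*Y) = 6*Y)
b(-67) - l(-14) = 6*(-67) - 1*(-14) = -402 + 14 = -388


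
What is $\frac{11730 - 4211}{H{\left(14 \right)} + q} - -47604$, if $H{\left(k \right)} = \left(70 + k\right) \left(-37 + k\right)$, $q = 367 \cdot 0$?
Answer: $\frac{91963409}{1932} \approx 47600.0$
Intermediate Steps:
$q = 0$
$H{\left(k \right)} = \left(-37 + k\right) \left(70 + k\right)$
$\frac{11730 - 4211}{H{\left(14 \right)} + q} - -47604 = \frac{11730 - 4211}{\left(-2590 + 14^{2} + 33 \cdot 14\right) + 0} - -47604 = \frac{7519}{\left(-2590 + 196 + 462\right) + 0} + 47604 = \frac{7519}{-1932 + 0} + 47604 = \frac{7519}{-1932} + 47604 = 7519 \left(- \frac{1}{1932}\right) + 47604 = - \frac{7519}{1932} + 47604 = \frac{91963409}{1932}$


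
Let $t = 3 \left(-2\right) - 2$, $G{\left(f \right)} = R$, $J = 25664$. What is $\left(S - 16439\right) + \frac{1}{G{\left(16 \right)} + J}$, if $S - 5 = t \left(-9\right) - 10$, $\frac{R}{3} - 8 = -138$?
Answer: $- \frac{413785927}{25274} \approx -16372.0$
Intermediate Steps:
$R = -390$ ($R = 24 + 3 \left(-138\right) = 24 - 414 = -390$)
$G{\left(f \right)} = -390$
$t = -8$ ($t = -6 - 2 = -8$)
$S = 67$ ($S = 5 - -62 = 5 + \left(72 - 10\right) = 5 + 62 = 67$)
$\left(S - 16439\right) + \frac{1}{G{\left(16 \right)} + J} = \left(67 - 16439\right) + \frac{1}{-390 + 25664} = -16372 + \frac{1}{25274} = - \frac{413785927}{25274}$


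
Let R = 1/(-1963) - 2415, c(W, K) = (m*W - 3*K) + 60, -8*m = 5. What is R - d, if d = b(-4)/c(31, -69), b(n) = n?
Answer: -9391156910/3888703 ≈ -2415.0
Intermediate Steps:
m = -5/8 (m = -1/8*5 = -5/8 ≈ -0.62500)
c(W, K) = 60 - 3*K - 5*W/8 (c(W, K) = (-5*W/8 - 3*K) + 60 = (-3*K - 5*W/8) + 60 = 60 - 3*K - 5*W/8)
d = -32/1981 (d = -4/(60 - 3*(-69) - 5/8*31) = -4/(60 + 207 - 155/8) = -4/1981/8 = -4*8/1981 = -32/1981 ≈ -0.016153)
R = -4740646/1963 (R = -1/1963 - 2415 = -4740646/1963 ≈ -2415.0)
R - d = -4740646/1963 - 1*(-32/1981) = -4740646/1963 + 32/1981 = -9391156910/3888703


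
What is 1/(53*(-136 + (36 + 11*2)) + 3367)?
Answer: -1/767 ≈ -0.0013038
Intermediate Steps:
1/(53*(-136 + (36 + 11*2)) + 3367) = 1/(53*(-136 + (36 + 22)) + 3367) = 1/(53*(-136 + 58) + 3367) = 1/(53*(-78) + 3367) = 1/(-4134 + 3367) = 1/(-767) = -1/767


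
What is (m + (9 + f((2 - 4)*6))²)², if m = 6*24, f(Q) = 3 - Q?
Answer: 518400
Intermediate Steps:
m = 144
(m + (9 + f((2 - 4)*6))²)² = (144 + (9 + (3 - (2 - 4)*6))²)² = (144 + (9 + (3 - (-2)*6))²)² = (144 + (9 + (3 - 1*(-12)))²)² = (144 + (9 + (3 + 12))²)² = (144 + (9 + 15)²)² = (144 + 24²)² = (144 + 576)² = 720² = 518400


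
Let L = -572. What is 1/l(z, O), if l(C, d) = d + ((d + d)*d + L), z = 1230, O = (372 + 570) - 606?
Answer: 1/225556 ≈ 4.4335e-6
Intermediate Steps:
O = 336 (O = 942 - 606 = 336)
l(C, d) = -572 + d + 2*d² (l(C, d) = d + ((d + d)*d - 572) = d + ((2*d)*d - 572) = d + (2*d² - 572) = d + (-572 + 2*d²) = -572 + d + 2*d²)
1/l(z, O) = 1/(-572 + 336 + 2*336²) = 1/(-572 + 336 + 2*112896) = 1/(-572 + 336 + 225792) = 1/225556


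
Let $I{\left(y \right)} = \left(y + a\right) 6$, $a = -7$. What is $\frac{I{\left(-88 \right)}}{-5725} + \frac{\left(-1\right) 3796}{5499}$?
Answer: $- \frac{286118}{484335} \approx -0.59074$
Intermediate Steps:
$I{\left(y \right)} = -42 + 6 y$ ($I{\left(y \right)} = \left(y - 7\right) 6 = \left(-7 + y\right) 6 = -42 + 6 y$)
$\frac{I{\left(-88 \right)}}{-5725} + \frac{\left(-1\right) 3796}{5499} = \frac{-42 + 6 \left(-88\right)}{-5725} + \frac{\left(-1\right) 3796}{5499} = \left(-42 - 528\right) \left(- \frac{1}{5725}\right) - \frac{292}{423} = \left(-570\right) \left(- \frac{1}{5725}\right) - \frac{292}{423} = \frac{114}{1145} - \frac{292}{423} = - \frac{286118}{484335}$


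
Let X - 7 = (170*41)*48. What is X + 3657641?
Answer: 3992208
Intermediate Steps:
X = 334567 (X = 7 + (170*41)*48 = 7 + 6970*48 = 7 + 334560 = 334567)
X + 3657641 = 334567 + 3657641 = 3992208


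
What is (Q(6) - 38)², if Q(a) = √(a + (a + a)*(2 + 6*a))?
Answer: (38 - √462)² ≈ 272.44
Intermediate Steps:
Q(a) = √(a + 2*a*(2 + 6*a)) (Q(a) = √(a + (2*a)*(2 + 6*a)) = √(a + 2*a*(2 + 6*a)))
(Q(6) - 38)² = (√(6*(5 + 12*6)) - 38)² = (√(6*(5 + 72)) - 38)² = (√(6*77) - 38)² = (√462 - 38)² = (-38 + √462)²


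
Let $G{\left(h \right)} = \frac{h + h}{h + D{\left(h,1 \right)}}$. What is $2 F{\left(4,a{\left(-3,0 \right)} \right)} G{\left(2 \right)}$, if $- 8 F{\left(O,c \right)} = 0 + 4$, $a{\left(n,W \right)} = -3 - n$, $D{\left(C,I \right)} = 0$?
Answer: $-2$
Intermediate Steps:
$F{\left(O,c \right)} = - \frac{1}{2}$ ($F{\left(O,c \right)} = - \frac{0 + 4}{8} = \left(- \frac{1}{8}\right) 4 = - \frac{1}{2}$)
$G{\left(h \right)} = 2$ ($G{\left(h \right)} = \frac{h + h}{h + 0} = \frac{2 h}{h} = 2$)
$2 F{\left(4,a{\left(-3,0 \right)} \right)} G{\left(2 \right)} = 2 \left(- \frac{1}{2}\right) 2 = \left(-1\right) 2 = -2$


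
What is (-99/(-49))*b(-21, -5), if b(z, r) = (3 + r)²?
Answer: 396/49 ≈ 8.0816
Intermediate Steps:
(-99/(-49))*b(-21, -5) = (-99/(-49))*(3 - 5)² = -99*(-1/49)*(-2)² = (99/49)*4 = 396/49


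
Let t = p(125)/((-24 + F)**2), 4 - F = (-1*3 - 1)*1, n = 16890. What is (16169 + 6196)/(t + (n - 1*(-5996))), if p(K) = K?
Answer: 5725440/5858941 ≈ 0.97721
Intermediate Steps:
F = 8 (F = 4 - (-1*3 - 1) = 4 - (-3 - 1) = 4 - (-4) = 4 - 1*(-4) = 4 + 4 = 8)
t = 125/256 (t = 125/((-24 + 8)**2) = 125/((-16)**2) = 125/256 ≈ 0.48828)
(16169 + 6196)/(t + (n - 1*(-5996))) = (16169 + 6196)/(125/256 + (16890 - 1*(-5996))) = 22365/(125/256 + (16890 + 5996)) = 22365/(125/256 + 22886) = 22365/(5858941/256) = 22365*(256/5858941) = 5725440/5858941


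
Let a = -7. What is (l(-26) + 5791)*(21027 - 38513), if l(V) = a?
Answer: -101139024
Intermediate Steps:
l(V) = -7
(l(-26) + 5791)*(21027 - 38513) = (-7 + 5791)*(21027 - 38513) = 5784*(-17486) = -101139024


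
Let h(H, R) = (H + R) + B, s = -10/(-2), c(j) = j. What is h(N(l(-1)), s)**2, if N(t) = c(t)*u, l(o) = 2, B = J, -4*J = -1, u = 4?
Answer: 2809/16 ≈ 175.56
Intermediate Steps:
J = 1/4 (J = -1/4*(-1) = 1/4 ≈ 0.25000)
B = 1/4 ≈ 0.25000
s = 5 (s = -10*(-1/2) = 5)
N(t) = 4*t (N(t) = t*4 = 4*t)
h(H, R) = 1/4 + H + R (h(H, R) = (H + R) + 1/4 = 1/4 + H + R)
h(N(l(-1)), s)**2 = (1/4 + 4*2 + 5)**2 = (1/4 + 8 + 5)**2 = (53/4)**2 = 2809/16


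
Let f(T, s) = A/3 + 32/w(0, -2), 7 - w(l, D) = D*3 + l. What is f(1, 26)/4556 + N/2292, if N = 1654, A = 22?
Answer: 6140935/8484411 ≈ 0.72379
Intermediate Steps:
w(l, D) = 7 - l - 3*D (w(l, D) = 7 - (D*3 + l) = 7 - (3*D + l) = 7 - (l + 3*D) = 7 + (-l - 3*D) = 7 - l - 3*D)
f(T, s) = 382/39 (f(T, s) = 22/3 + 32/(7 - 1*0 - 3*(-2)) = 22*(1/3) + 32/(7 + 0 + 6) = 22/3 + 32/13 = 382/39)
f(1, 26)/4556 + N/2292 = (382/39)/4556 + 1654/2292 = (382/39)*(1/4556) + 1654*(1/2292) = 191/88842 + 827/1146 = 6140935/8484411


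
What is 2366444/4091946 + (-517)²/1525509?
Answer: 783960629065/1040383408419 ≈ 0.75353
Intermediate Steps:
2366444/4091946 + (-517)²/1525509 = 2366444*(1/4091946) + 267289*(1/1525509) = 1183222/2045973 + 267289/1525509 = 783960629065/1040383408419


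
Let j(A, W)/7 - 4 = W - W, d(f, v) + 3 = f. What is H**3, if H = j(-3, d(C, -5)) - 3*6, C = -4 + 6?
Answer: 1000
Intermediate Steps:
C = 2
d(f, v) = -3 + f
j(A, W) = 28 (j(A, W) = 28 + 7*(W - W) = 28 + 7*0 = 28 + 0 = 28)
H = 10 (H = 28 - 3*6 = 28 - 18 = 10)
H**3 = 10**3 = 1000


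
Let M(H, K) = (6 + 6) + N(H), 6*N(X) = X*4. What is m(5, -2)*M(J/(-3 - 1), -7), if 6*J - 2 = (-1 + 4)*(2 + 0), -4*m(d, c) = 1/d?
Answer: -53/90 ≈ -0.58889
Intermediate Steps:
m(d, c) = -1/(4*d)
N(X) = 2*X/3 (N(X) = (X*4)/6 = (4*X)/6 = 2*X/3)
J = 4/3 (J = ⅓ + ((-1 + 4)*(2 + 0))/6 = ⅓ + (3*2)/6 = ⅓ + (⅙)*6 = ⅓ + 1 = 4/3 ≈ 1.3333)
M(H, K) = 12 + 2*H/3 (M(H, K) = (6 + 6) + 2*H/3 = 12 + 2*H/3)
m(5, -2)*M(J/(-3 - 1), -7) = (-¼/5)*(12 + 2*(4/(3*(-3 - 1)))/3) = (-¼*⅕)*(12 + 2*((4/3)/(-4))/3) = -(12 + 2*((4/3)*(-¼))/3)/20 = -(12 + (⅔)*(-⅓))/20 = -(12 - 2/9)/20 = -1/20*106/9 = -53/90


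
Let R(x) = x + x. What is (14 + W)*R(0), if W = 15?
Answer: 0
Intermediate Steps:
R(x) = 2*x
(14 + W)*R(0) = (14 + 15)*(2*0) = 29*0 = 0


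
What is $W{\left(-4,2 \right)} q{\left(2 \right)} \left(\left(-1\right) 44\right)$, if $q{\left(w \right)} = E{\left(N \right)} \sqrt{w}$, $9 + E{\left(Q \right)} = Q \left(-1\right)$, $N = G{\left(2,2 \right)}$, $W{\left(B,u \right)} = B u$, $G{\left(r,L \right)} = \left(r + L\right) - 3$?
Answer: $- 3520 \sqrt{2} \approx -4978.0$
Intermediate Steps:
$G{\left(r,L \right)} = -3 + L + r$ ($G{\left(r,L \right)} = \left(L + r\right) - 3 = -3 + L + r$)
$N = 1$ ($N = -3 + 2 + 2 = 1$)
$E{\left(Q \right)} = -9 - Q$ ($E{\left(Q \right)} = -9 + Q \left(-1\right) = -9 - Q$)
$q{\left(w \right)} = - 10 \sqrt{w}$ ($q{\left(w \right)} = \left(-9 - 1\right) \sqrt{w} = - 10 \sqrt{w}$)
$W{\left(-4,2 \right)} q{\left(2 \right)} \left(\left(-1\right) 44\right) = \left(-4\right) 2 \left(- 10 \sqrt{2}\right) \left(\left(-1\right) 44\right) = - 8 \left(- 10 \sqrt{2}\right) \left(-44\right) = 80 \sqrt{2} \left(-44\right) = - 3520 \sqrt{2}$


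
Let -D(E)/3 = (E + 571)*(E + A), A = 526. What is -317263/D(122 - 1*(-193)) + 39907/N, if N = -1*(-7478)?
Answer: 22894930640/4179039171 ≈ 5.4785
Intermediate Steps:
N = 7478
D(E) = -3*(526 + E)*(571 + E) (D(E) = -3*(E + 571)*(E + 526) = -3*(571 + E)*(526 + E) = -3*(526 + E)*(571 + E))
-317263/D(122 - 1*(-193)) + 39907/N = -317263/(-901038 - 3291*(122 - 1*(-193)) - 3*(122 - 1*(-193))²) + 39907/7478 = -317263/(-901038 - 3291*(122 + 193) - 3*(122 + 193)²) + 39907*(1/7478) = -317263/(-901038 - 3291*315 - 3*315²) + 39907/7478 = -317263/(-901038 - 1036665 - 3*99225) + 39907/7478 = -317263/(-901038 - 1036665 - 297675) + 39907/7478 = -317263/(-2235378) + 39907/7478 = -317263*(-1/2235378) + 39907/7478 = 317263/2235378 + 39907/7478 = 22894930640/4179039171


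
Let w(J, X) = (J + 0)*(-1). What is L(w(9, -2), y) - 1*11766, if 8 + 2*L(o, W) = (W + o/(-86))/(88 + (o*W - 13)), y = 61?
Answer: -959589815/81528 ≈ -11770.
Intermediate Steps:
w(J, X) = -J (w(J, X) = J*(-1) = -J)
L(o, W) = -4 + (W - o/86)/(2*(75 + W*o)) (L(o, W) = -4 + ((W + o/(-86))/(88 + (o*W - 13)))/2 = -4 + ((W + o*(-1/86))/(88 + (W*o - 13)))/2 = -4 + ((W - o/86)/(88 + (-13 + W*o)))/2 = -4 + ((W - o/86)/(75 + W*o))/2 = -4 + (W - o/86)/(2*(75 + W*o)))
L(w(9, -2), y) - 1*11766 = (-51600 - (-1)*9 + 86*61 - 688*61*(-1*9))/(172*(75 + 61*(-1*9))) - 1*11766 = (-51600 - 1*(-9) + 5246 - 688*61*(-9))/(172*(75 + 61*(-9))) - 11766 = (-51600 + 9 + 5246 + 377712)/(172*(75 - 549)) - 11766 = (1/172)*331367/(-474) - 11766 = (1/172)*(-1/474)*331367 - 11766 = -331367/81528 - 11766 = -959589815/81528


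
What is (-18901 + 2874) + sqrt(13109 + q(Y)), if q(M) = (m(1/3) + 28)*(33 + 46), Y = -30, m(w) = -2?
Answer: -16027 + sqrt(15163) ≈ -15904.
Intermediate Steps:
q(M) = 2054 (q(M) = (-2 + 28)*(33 + 46) = 26*79 = 2054)
(-18901 + 2874) + sqrt(13109 + q(Y)) = (-18901 + 2874) + sqrt(13109 + 2054) = -16027 + sqrt(15163)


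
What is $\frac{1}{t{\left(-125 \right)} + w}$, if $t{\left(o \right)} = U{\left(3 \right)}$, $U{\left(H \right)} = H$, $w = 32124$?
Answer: $\frac{1}{32127} \approx 3.1126 \cdot 10^{-5}$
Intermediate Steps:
$t{\left(o \right)} = 3$
$\frac{1}{t{\left(-125 \right)} + w} = \frac{1}{3 + 32124} = \frac{1}{32127}$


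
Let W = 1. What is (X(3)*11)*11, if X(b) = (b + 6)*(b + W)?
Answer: 4356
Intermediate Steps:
X(b) = (1 + b)*(6 + b) (X(b) = (b + 6)*(b + 1) = (6 + b)*(1 + b) = (1 + b)*(6 + b))
(X(3)*11)*11 = ((6 + 3² + 7*3)*11)*11 = ((6 + 9 + 21)*11)*11 = (36*11)*11 = 396*11 = 4356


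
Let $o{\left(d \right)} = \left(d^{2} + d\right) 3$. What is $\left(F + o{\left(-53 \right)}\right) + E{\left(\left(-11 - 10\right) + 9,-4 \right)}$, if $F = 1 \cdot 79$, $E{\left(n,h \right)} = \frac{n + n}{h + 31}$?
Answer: $\frac{75115}{9} \approx 8346.1$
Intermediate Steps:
$E{\left(n,h \right)} = \frac{2 n}{31 + h}$
$F = 79$
$o{\left(d \right)} = 3 d + 3 d^{2}$ ($o{\left(d \right)} = \left(d + d^{2}\right) 3 = 3 d + 3 d^{2}$)
$\left(F + o{\left(-53 \right)}\right) + E{\left(\left(-11 - 10\right) + 9,-4 \right)} = \left(79 + 3 \left(-53\right) \left(1 - 53\right)\right) + \frac{2 \left(\left(-11 - 10\right) + 9\right)}{31 - 4} = \left(79 + 3 \left(-53\right) \left(-52\right)\right) + \frac{2 \left(-21 + 9\right)}{27} = \left(79 + 8268\right) + 2 \left(-12\right) \frac{1}{27} = 8347 - \frac{8}{9} = \frac{75115}{9}$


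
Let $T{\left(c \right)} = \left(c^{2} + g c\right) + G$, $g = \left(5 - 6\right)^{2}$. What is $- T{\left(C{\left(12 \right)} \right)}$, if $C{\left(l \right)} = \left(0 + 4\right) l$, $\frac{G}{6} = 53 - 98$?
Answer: $-2082$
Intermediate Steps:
$g = 1$ ($g = \left(-1\right)^{2} = 1$)
$G = -270$ ($G = 6 \left(53 - 98\right) = 6 \left(-45\right) = -270$)
$C{\left(l \right)} = 4 l$
$T{\left(c \right)} = -270 + c + c^{2}$ ($T{\left(c \right)} = \left(c^{2} + 1 c\right) - 270 = \left(c^{2} + c\right) - 270 = \left(c + c^{2}\right) - 270 = -270 + c + c^{2}$)
$- T{\left(C{\left(12 \right)} \right)} = - (-270 + 4 \cdot 12 + \left(4 \cdot 12\right)^{2}) = - (-270 + 48 + 48^{2}) = - (-270 + 48 + 2304) = \left(-1\right) 2082 = -2082$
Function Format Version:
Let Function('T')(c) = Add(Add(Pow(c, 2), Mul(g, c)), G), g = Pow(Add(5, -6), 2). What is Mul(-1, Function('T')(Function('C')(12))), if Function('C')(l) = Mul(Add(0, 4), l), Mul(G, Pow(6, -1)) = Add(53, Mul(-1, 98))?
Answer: -2082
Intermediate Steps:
g = 1 (g = Pow(-1, 2) = 1)
G = -270 (G = Mul(6, Add(53, Mul(-1, 98))) = Mul(6, Add(53, -98)) = Mul(6, -45) = -270)
Function('C')(l) = Mul(4, l)
Function('T')(c) = Add(-270, c, Pow(c, 2)) (Function('T')(c) = Add(Add(Pow(c, 2), Mul(1, c)), -270) = Add(Add(Pow(c, 2), c), -270) = Add(Add(c, Pow(c, 2)), -270) = Add(-270, c, Pow(c, 2)))
Mul(-1, Function('T')(Function('C')(12))) = Mul(-1, Add(-270, Mul(4, 12), Pow(Mul(4, 12), 2))) = Mul(-1, Add(-270, 48, Pow(48, 2))) = Mul(-1, Add(-270, 48, 2304)) = Mul(-1, 2082) = -2082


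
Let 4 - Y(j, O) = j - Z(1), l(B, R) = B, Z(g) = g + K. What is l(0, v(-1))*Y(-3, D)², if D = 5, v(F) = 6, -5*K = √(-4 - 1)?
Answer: 0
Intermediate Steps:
K = -I*√5/5 (K = -√(-4 - 1)/5 = -I*√5/5 ≈ -0.44721*I)
Z(g) = g - I*√5/5
Y(j, O) = 5 - j - I*√5/5 (Y(j, O) = 4 - (j - (1 - I*√5/5)) = 4 - (j + (-1 + I*√5/5)) = 4 - (-1 + j + I*√5/5) = 4 + (1 - j - I*√5/5) = 5 - j - I*√5/5)
l(0, v(-1))*Y(-3, D)² = 0*(5 - 1*(-3) - I*√5/5)² = 0*(5 + 3 - I*√5/5)² = 0*(8 - I*√5/5)² = 0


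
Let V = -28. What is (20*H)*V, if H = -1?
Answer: 560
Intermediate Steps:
(20*H)*V = (20*(-1))*(-28) = -20*(-28) = 560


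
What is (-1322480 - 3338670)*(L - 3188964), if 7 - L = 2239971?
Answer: 25305047747200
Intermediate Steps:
L = -2239964 (L = 7 - 1*2239971 = 7 - 2239971 = -2239964)
(-1322480 - 3338670)*(L - 3188964) = (-1322480 - 3338670)*(-2239964 - 3188964) = -4661150*(-5428928) = 25305047747200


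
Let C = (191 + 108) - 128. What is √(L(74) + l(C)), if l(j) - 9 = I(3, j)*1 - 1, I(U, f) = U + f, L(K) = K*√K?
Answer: √(182 + 74*√74) ≈ 28.611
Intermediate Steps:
L(K) = K^(3/2)
C = 171 (C = 299 - 128 = 171)
l(j) = 11 + j (l(j) = 9 + ((3 + j)*1 - 1) = 9 + ((3 + j) - 1) = 9 + (2 + j) = 11 + j)
√(L(74) + l(C)) = √(74^(3/2) + (11 + 171)) = √(74*√74 + 182) = √(182 + 74*√74)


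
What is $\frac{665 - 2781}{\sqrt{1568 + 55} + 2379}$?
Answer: $- \frac{838994}{943003} + \frac{1058 \sqrt{1623}}{2829009} \approx -0.87464$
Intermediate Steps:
$\frac{665 - 2781}{\sqrt{1568 + 55} + 2379} = - \frac{2116}{\sqrt{1623} + 2379} = - \frac{2116}{2379 + \sqrt{1623}}$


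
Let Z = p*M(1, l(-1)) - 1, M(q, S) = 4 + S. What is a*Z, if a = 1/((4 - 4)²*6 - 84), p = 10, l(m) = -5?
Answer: 11/84 ≈ 0.13095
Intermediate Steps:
Z = -11 (Z = 10*(4 - 5) - 1 = 10*(-1) - 1 = -10 - 1 = -11)
a = -1/84 (a = 1/(0²*6 - 84) = 1/(0*6 - 84) = 1/(0 - 84) = 1/(-84) = -1/84 ≈ -0.011905)
a*Z = -1/84*(-11) = 11/84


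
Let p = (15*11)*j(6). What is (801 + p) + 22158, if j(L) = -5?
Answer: 22134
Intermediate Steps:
p = -825 (p = (15*11)*(-5) = 165*(-5) = -825)
(801 + p) + 22158 = (801 - 825) + 22158 = -24 + 22158 = 22134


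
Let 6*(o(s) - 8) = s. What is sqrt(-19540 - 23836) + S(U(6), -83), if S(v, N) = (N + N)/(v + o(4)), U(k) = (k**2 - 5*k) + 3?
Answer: -498/53 + 4*I*sqrt(2711) ≈ -9.3962 + 208.27*I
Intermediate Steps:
o(s) = 8 + s/6
U(k) = 3 + k**2 - 5*k
S(v, N) = 2*N/(26/3 + v) (S(v, N) = (N + N)/(v + (8 + (1/6)*4)) = (2*N)/(v + (8 + 2/3)) = (2*N)/(v + 26/3) = (2*N)/(26/3 + v) = 2*N/(26/3 + v))
sqrt(-19540 - 23836) + S(U(6), -83) = sqrt(-19540 - 23836) + 6*(-83)/(26 + 3*(3 + 6**2 - 5*6)) = sqrt(-43376) + 6*(-83)/(26 + 3*(3 + 36 - 30)) = 4*I*sqrt(2711) + 6*(-83)/(26 + 3*9) = 4*I*sqrt(2711) + 6*(-83)/(26 + 27) = 4*I*sqrt(2711) + 6*(-83)/53 = 4*I*sqrt(2711) + 6*(-83)*(1/53) = 4*I*sqrt(2711) - 498/53 = -498/53 + 4*I*sqrt(2711)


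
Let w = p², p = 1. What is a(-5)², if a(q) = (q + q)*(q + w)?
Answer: 1600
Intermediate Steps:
w = 1 (w = 1² = 1)
a(q) = 2*q*(1 + q) (a(q) = (q + q)*(q + 1) = (2*q)*(1 + q) = 2*q*(1 + q))
a(-5)² = (2*(-5)*(1 - 5))² = (2*(-5)*(-4))² = 40² = 1600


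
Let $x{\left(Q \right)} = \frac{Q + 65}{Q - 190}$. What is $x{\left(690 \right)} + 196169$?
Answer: $\frac{19617051}{100} \approx 1.9617 \cdot 10^{5}$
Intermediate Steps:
$x{\left(Q \right)} = \frac{65 + Q}{-190 + Q}$
$x{\left(690 \right)} + 196169 = \frac{65 + 690}{-190 + 690} + 196169 = \frac{1}{500} \cdot 755 + 196169 = \frac{151}{100} + 196169 = \frac{19617051}{100}$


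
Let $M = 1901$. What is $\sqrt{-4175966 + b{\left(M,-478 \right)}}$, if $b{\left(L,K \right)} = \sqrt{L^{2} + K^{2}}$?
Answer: $\sqrt{-4175966 + \sqrt{3842285}} \approx 2043.0 i$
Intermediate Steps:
$b{\left(L,K \right)} = \sqrt{K^{2} + L^{2}}$
$\sqrt{-4175966 + b{\left(M,-478 \right)}} = \sqrt{-4175966 + \sqrt{\left(-478\right)^{2} + 1901^{2}}} = \sqrt{-4175966 + \sqrt{228484 + 3613801}} = \sqrt{-4175966 + \sqrt{3842285}}$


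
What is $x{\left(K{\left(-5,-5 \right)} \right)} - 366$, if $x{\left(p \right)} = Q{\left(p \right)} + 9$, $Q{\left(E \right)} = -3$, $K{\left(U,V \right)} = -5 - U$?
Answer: $-360$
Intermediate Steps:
$x{\left(p \right)} = 6$ ($x{\left(p \right)} = -3 + 9 = 6$)
$x{\left(K{\left(-5,-5 \right)} \right)} - 366 = 6 - 366 = -360$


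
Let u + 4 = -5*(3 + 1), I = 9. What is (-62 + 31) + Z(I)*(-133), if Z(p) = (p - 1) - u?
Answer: -4287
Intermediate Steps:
u = -24 (u = -4 - 5*(3 + 1) = -4 - 5*4 = -4 - 20 = -24)
Z(p) = 23 + p (Z(p) = (p - 1) - 1*(-24) = (-1 + p) + 24 = 23 + p)
(-62 + 31) + Z(I)*(-133) = (-62 + 31) + (23 + 9)*(-133) = -31 + 32*(-133) = -31 - 4256 = -4287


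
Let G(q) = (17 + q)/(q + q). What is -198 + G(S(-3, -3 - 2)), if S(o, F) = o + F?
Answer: -3177/16 ≈ -198.56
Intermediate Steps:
S(o, F) = F + o
G(q) = (17 + q)/(2*q) (G(q) = (17 + q)/((2*q)) = (17 + q)*(1/(2*q)) = (17 + q)/(2*q))
-198 + G(S(-3, -3 - 2)) = -198 + (17 + ((-3 - 2) - 3))/(2*((-3 - 2) - 3)) = -198 + (17 + (-5 - 3))/(2*(-5 - 3)) = -198 + (1/2)*(17 - 8)/(-8) = -198 + (1/2)*(-1/8)*9 = -198 - 9/16 = -3177/16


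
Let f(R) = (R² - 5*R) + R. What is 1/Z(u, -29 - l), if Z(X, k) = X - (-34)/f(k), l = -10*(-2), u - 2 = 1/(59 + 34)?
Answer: 241521/488801 ≈ 0.49411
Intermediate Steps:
u = 187/93 (u = 2 + 1/(59 + 34) = 2 + 1/93 = 187/93 ≈ 2.0108)
l = 20
f(R) = R² - 4*R
Z(X, k) = X + 34/(k*(-4 + k)) (Z(X, k) = X - (-34)/(k*(-4 + k)) = X + 34/(k*(-4 + k)))
1/Z(u, -29 - l) = 1/((34 + 187*(-29 - 1*20)*(-4 + (-29 - 1*20))/93)/((-29 - 1*20)*(-4 + (-29 - 1*20)))) = 1/((34 + 187*(-29 - 20)*(-4 + (-29 - 20))/93)/((-29 - 20)*(-4 + (-29 - 20)))) = 1/((34 + (187/93)*(-49)*(-4 - 49))/((-49)*(-4 - 49))) = 1/(-1/49*(34 + (187/93)*(-49)*(-53))/(-53)) = 1/(-1/49*(-1/53)*(34 + 485639/93)) = 1/(-1/49*(-1/53)*488801/93) = 1/(488801/241521) = 241521/488801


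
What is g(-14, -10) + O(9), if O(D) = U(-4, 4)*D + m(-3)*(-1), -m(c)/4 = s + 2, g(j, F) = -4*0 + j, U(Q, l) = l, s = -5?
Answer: 10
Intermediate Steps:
g(j, F) = j (g(j, F) = 0 + j = j)
m(c) = 12 (m(c) = -4*(-5 + 2) = -4*(-3) = 12)
O(D) = -12 + 4*D (O(D) = 4*D + 12*(-1) = 4*D - 12 = -12 + 4*D)
g(-14, -10) + O(9) = -14 + (-12 + 4*9) = -14 + (-12 + 36) = -14 + 24 = 10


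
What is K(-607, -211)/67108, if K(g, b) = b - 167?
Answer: -189/33554 ≈ -0.0056327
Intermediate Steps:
K(g, b) = -167 + b
K(-607, -211)/67108 = (-167 - 211)/67108 = -378*1/67108 = -189/33554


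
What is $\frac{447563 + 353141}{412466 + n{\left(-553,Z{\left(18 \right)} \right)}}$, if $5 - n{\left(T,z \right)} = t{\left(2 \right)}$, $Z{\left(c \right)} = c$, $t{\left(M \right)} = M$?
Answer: $\frac{800704}{412469} \approx 1.9412$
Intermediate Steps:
$n{\left(T,z \right)} = 3$ ($n{\left(T,z \right)} = 5 - 2 = 3$)
$\frac{447563 + 353141}{412466 + n{\left(-553,Z{\left(18 \right)} \right)}} = \frac{447563 + 353141}{412466 + 3} = \frac{800704}{412469}$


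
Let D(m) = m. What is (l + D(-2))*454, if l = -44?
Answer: -20884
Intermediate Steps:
(l + D(-2))*454 = (-44 - 2)*454 = -46*454 = -20884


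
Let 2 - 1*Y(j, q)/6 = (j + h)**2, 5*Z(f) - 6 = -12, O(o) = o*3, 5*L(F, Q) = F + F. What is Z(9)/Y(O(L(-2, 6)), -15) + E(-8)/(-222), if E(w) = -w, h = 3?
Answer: -719/4551 ≈ -0.15799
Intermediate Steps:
L(F, Q) = 2*F/5 (L(F, Q) = (F + F)/5 = (2*F)/5 = 2*F/5)
O(o) = 3*o
Z(f) = -6/5 (Z(f) = 6/5 + (1/5)*(-12) = 6/5 - 12/5 = -6/5)
Y(j, q) = 12 - 6*(3 + j)**2 (Y(j, q) = 12 - 6*(j + 3)**2 = 12 - 6*(3 + j)**2)
Z(9)/Y(O(L(-2, 6)), -15) + E(-8)/(-222) = -6/(5*(12 - 6*(3 + 3*((2/5)*(-2)))**2)) - 1*(-8)/(-222) = -6/(5*(12 - 6*(3 + 3*(-4/5))**2)) + 8*(-1/222) = -6/(5*(12 - 6*(3 - 12/5)**2)) - 4/111 = -6/(5*(12 - 6*(3/5)**2)) - 4/111 = -6/(5*(12 - 6*9/25)) - 4/111 = -6/(5*(12 - 54/25)) - 4/111 = -6/(5*246/25) - 4/111 = -6/5*25/246 - 4/111 = -5/41 - 4/111 = -719/4551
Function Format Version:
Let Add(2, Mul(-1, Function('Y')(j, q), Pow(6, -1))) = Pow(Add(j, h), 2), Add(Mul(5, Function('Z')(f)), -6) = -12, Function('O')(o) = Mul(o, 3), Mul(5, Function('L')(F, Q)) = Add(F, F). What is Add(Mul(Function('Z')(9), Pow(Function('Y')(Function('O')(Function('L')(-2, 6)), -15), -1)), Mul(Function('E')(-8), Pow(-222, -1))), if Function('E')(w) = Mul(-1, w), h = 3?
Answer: Rational(-719, 4551) ≈ -0.15799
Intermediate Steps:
Function('L')(F, Q) = Mul(Rational(2, 5), F) (Function('L')(F, Q) = Mul(Rational(1, 5), Add(F, F)) = Mul(Rational(1, 5), Mul(2, F)) = Mul(Rational(2, 5), F))
Function('O')(o) = Mul(3, o)
Function('Z')(f) = Rational(-6, 5) (Function('Z')(f) = Add(Rational(6, 5), Mul(Rational(1, 5), -12)) = Add(Rational(6, 5), Rational(-12, 5)) = Rational(-6, 5))
Function('Y')(j, q) = Add(12, Mul(-6, Pow(Add(3, j), 2))) (Function('Y')(j, q) = Add(12, Mul(-6, Pow(Add(j, 3), 2))) = Add(12, Mul(-6, Pow(Add(3, j), 2))))
Add(Mul(Function('Z')(9), Pow(Function('Y')(Function('O')(Function('L')(-2, 6)), -15), -1)), Mul(Function('E')(-8), Pow(-222, -1))) = Add(Mul(Rational(-6, 5), Pow(Add(12, Mul(-6, Pow(Add(3, Mul(3, Mul(Rational(2, 5), -2))), 2))), -1)), Mul(Mul(-1, -8), Pow(-222, -1))) = Add(Mul(Rational(-6, 5), Pow(Add(12, Mul(-6, Pow(Add(3, Mul(3, Rational(-4, 5))), 2))), -1)), Mul(8, Rational(-1, 222))) = Add(Mul(Rational(-6, 5), Pow(Add(12, Mul(-6, Pow(Add(3, Rational(-12, 5)), 2))), -1)), Rational(-4, 111)) = Add(Mul(Rational(-6, 5), Pow(Add(12, Mul(-6, Pow(Rational(3, 5), 2))), -1)), Rational(-4, 111)) = Add(Mul(Rational(-6, 5), Pow(Add(12, Mul(-6, Rational(9, 25))), -1)), Rational(-4, 111)) = Add(Mul(Rational(-6, 5), Pow(Add(12, Rational(-54, 25)), -1)), Rational(-4, 111)) = Add(Mul(Rational(-6, 5), Pow(Rational(246, 25), -1)), Rational(-4, 111)) = Add(Mul(Rational(-6, 5), Rational(25, 246)), Rational(-4, 111)) = Add(Rational(-5, 41), Rational(-4, 111)) = Rational(-719, 4551)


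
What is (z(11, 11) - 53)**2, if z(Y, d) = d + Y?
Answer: 961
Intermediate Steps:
z(Y, d) = Y + d
(z(11, 11) - 53)**2 = ((11 + 11) - 53)**2 = (22 - 53)**2 = (-31)**2 = 961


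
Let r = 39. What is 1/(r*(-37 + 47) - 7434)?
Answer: -1/7044 ≈ -0.00014196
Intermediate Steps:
1/(r*(-37 + 47) - 7434) = 1/(39*(-37 + 47) - 7434) = 1/(39*10 - 7434) = 1/(390 - 7434) = 1/(-7044) = -1/7044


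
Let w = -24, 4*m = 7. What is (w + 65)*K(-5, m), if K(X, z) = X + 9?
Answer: 164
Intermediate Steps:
m = 7/4 (m = (1/4)*7 = 7/4 ≈ 1.7500)
K(X, z) = 9 + X
(w + 65)*K(-5, m) = (-24 + 65)*(9 - 5) = 41*4 = 164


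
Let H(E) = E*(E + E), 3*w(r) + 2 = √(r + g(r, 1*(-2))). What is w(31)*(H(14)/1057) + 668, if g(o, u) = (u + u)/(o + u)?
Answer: 302492/453 + 56*√25955/13137 ≈ 668.44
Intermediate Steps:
g(o, u) = 2*u/(o + u) (g(o, u) = (2*u)/(o + u) = 2*u/(o + u))
w(r) = -⅔ + √(r - 4/(-2 + r))/3 (w(r) = -⅔ + √(r + 2*(1*(-2))/(r + 1*(-2)))/3 = -⅔ + √(r + 2*(-2)/(r - 2))/3 = -⅔ + √(r + 2*(-2)/(-2 + r))/3 = -⅔ + √(r - 4/(-2 + r))/3)
H(E) = 2*E² (H(E) = E*(2*E) = 2*E²)
w(31)*(H(14)/1057) + 668 = (-⅔ + √((-4 + 31*(-2 + 31))/(-2 + 31))/3)*((2*14²)/1057) + 668 = (-⅔ + √((-4 + 31*29)/29)/3)*((2*196)*(1/1057)) + 668 = (-⅔ + √((-4 + 899)/29)/3)*(392*(1/1057)) + 668 = (-⅔ + √((1/29)*895)/3)*(56/151) + 668 = (-⅔ + √(895/29)/3)*(56/151) + 668 = (-⅔ + (√25955/29)/3)*(56/151) + 668 = (-⅔ + √25955/87)*(56/151) + 668 = (-112/453 + 56*√25955/13137) + 668 = 302492/453 + 56*√25955/13137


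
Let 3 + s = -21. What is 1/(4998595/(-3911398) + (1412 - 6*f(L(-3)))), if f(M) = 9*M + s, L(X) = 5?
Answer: 3911398/5025059233 ≈ 0.00077838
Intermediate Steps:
s = -24 (s = -3 - 21 = -24)
f(M) = -24 + 9*M (f(M) = 9*M - 24 = -24 + 9*M)
1/(4998595/(-3911398) + (1412 - 6*f(L(-3)))) = 1/(4998595/(-3911398) + (1412 - 6*(-24 + 9*5))) = 1/(4998595*(-1/3911398) + (1412 - 6*(-24 + 45))) = 1/(-4998595/3911398 + (1412 - 6*21)) = 1/(-4998595/3911398 + (1412 - 126)) = 1/(-4998595/3911398 + 1286) = 1/(5025059233/3911398) = 3911398/5025059233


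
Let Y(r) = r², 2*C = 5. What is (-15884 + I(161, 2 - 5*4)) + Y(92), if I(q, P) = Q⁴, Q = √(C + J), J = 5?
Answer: -29455/4 ≈ -7363.8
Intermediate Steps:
C = 5/2 (C = (½)*5 = 5/2 ≈ 2.5000)
Q = √30/2 (Q = √(5/2 + 5) = √(15/2) = √30/2 ≈ 2.7386)
I(q, P) = 225/4 (I(q, P) = (√30/2)⁴ = 225/4)
(-15884 + I(161, 2 - 5*4)) + Y(92) = (-15884 + 225/4) + 92² = -63311/4 + 8464 = -29455/4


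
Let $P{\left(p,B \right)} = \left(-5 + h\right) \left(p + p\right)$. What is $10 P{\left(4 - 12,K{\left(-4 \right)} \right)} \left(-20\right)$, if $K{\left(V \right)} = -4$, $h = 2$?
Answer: $-9600$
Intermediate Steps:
$P{\left(p,B \right)} = - 6 p$ ($P{\left(p,B \right)} = \left(-5 + 2\right) \left(p + p\right) = - 3 \cdot 2 p = - 6 p$)
$10 P{\left(4 - 12,K{\left(-4 \right)} \right)} \left(-20\right) = 10 \left(- 6 \left(4 - 12\right)\right) \left(-20\right) = 10 \left(\left(-6\right) \left(-8\right)\right) \left(-20\right) = 10 \cdot 48 \left(-20\right) = 480 \left(-20\right) = -9600$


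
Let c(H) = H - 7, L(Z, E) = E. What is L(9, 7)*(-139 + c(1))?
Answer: -1015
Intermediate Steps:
c(H) = -7 + H
L(9, 7)*(-139 + c(1)) = 7*(-139 + (-7 + 1)) = 7*(-139 - 6) = 7*(-145) = -1015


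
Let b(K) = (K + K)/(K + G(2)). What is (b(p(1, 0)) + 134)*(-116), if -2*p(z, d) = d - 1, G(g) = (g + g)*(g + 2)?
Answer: -513184/33 ≈ -15551.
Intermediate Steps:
G(g) = 2*g*(2 + g) (G(g) = (2*g)*(2 + g) = 2*g*(2 + g))
p(z, d) = ½ - d/2 (p(z, d) = -(d - 1)/2 = -(-1 + d)/2 = ½ - d/2)
b(K) = 2*K/(16 + K) (b(K) = (K + K)/(K + 2*2*(2 + 2)) = (2*K)/(K + 2*2*4) = (2*K)/(K + 16) = (2*K)/(16 + K) = 2*K/(16 + K))
(b(p(1, 0)) + 134)*(-116) = (2*(½ - ½*0)/(16 + (½ - ½*0)) + 134)*(-116) = (2*(½ + 0)/(16 + (½ + 0)) + 134)*(-116) = (2*(½)/(16 + ½) + 134)*(-116) = (2*(½)/(33/2) + 134)*(-116) = (2*(½)*(2/33) + 134)*(-116) = (2/33 + 134)*(-116) = (4424/33)*(-116) = -513184/33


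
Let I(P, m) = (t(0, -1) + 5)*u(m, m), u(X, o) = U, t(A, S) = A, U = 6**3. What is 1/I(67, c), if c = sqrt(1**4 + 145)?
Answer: 1/1080 ≈ 0.00092593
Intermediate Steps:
U = 216
u(X, o) = 216
c = sqrt(146) (c = sqrt(1 + 145) = sqrt(146) ≈ 12.083)
I(P, m) = 1080 (I(P, m) = (0 + 5)*216 = 5*216 = 1080)
1/I(67, c) = 1/1080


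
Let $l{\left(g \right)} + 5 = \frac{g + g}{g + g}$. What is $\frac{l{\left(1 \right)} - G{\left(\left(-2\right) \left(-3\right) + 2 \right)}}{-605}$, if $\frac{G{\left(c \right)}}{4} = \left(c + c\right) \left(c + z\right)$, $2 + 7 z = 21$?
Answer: $\frac{4828}{4235} \approx 1.14$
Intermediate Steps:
$z = \frac{19}{7}$ ($z = - \frac{2}{7} + \frac{1}{7} \cdot 21 = - \frac{2}{7} + 3 = \frac{19}{7} \approx 2.7143$)
$l{\left(g \right)} = -4$ ($l{\left(g \right)} = -5 + \frac{g + g}{g + g} = -5 + \frac{2 g}{2 g} = -5 + 2 g \frac{1}{2 g} = -5 + 1 = -4$)
$G{\left(c \right)} = 8 c \left(\frac{19}{7} + c\right)$ ($G{\left(c \right)} = 4 \left(c + c\right) \left(c + \frac{19}{7}\right) = 4 \cdot 2 c \left(\frac{19}{7} + c\right) = 8 c \left(\frac{19}{7} + c\right)$)
$\frac{l{\left(1 \right)} - G{\left(\left(-2\right) \left(-3\right) + 2 \right)}}{-605} = \frac{-4 - \frac{8 \left(\left(-2\right) \left(-3\right) + 2\right) \left(19 + 7 \left(\left(-2\right) \left(-3\right) + 2\right)\right)}{7}}{-605} = \left(-4 - \frac{8 \left(6 + 2\right) \left(19 + 7 \left(6 + 2\right)\right)}{7}\right) \left(- \frac{1}{605}\right) = \left(-4 - \frac{8}{7} \cdot 8 \left(19 + 7 \cdot 8\right)\right) \left(- \frac{1}{605}\right) = \left(-4 - \frac{8}{7} \cdot 8 \left(19 + 56\right)\right) \left(- \frac{1}{605}\right) = \left(-4 - \frac{8}{7} \cdot 8 \cdot 75\right) \left(- \frac{1}{605}\right) = \left(-4 - \frac{4800}{7}\right) \left(- \frac{1}{605}\right) = \left(- \frac{4828}{7}\right) \left(- \frac{1}{605}\right) = \frac{4828}{4235}$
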